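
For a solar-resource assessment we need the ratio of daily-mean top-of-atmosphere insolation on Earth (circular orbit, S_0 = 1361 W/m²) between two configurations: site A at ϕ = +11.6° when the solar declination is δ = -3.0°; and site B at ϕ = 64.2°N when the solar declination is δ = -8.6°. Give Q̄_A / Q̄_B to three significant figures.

— Configuration A (ϕ=+11.6°):
cos h₀ = −tan(+11.6°) tan(-3.000°) = 0.0108, h₀ = 1.5600 rad.
Bracket: h₀ sin ϕ sin δ + cos ϕ cos δ sin h₀ = 1.5600×0.20108×-0.05234 + 0.97958×0.99863×0.99994 = -0.016418 + 0.978179 = 0.961761.
Q̄ = (S_0/π) × [bracket] = (1361/π) × 0.961761 = 416.65 W/m².
— Configuration B (ϕ=+64.2°):
cos h₀ = −tan(+64.2°) tan(-8.600°) = 0.3128, h₀ = 1.2526 rad.
Bracket: h₀ sin ϕ sin δ + cos ϕ cos δ sin h₀ = 1.2526×0.90032×-0.14954 + 0.43523×0.98876×0.94980 = -0.168642 + 0.408735 = 0.240093.
Q̄ = (S_0/π) × [bracket] = (1361/π) × 0.240093 = 104.01 W/m².
Ratio Q̄_A / Q̄_B = 416.65 / 104.01 = 4.006.

Q̄_A / Q̄_B ≈ 4.01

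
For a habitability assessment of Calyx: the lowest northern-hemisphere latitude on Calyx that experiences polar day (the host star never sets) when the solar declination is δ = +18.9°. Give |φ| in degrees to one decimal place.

Polar day requires cos H₀ = −tan φ tan δ ≤ −1, i.e. tan φ tan δ ≥ 1.
The boundary is |tan φ| · |tan δ| = 1, so |φ| = 90° − |δ| = 90° − 18.9° = 71.1° in the northern hemisphere.

|φ| = 71.1°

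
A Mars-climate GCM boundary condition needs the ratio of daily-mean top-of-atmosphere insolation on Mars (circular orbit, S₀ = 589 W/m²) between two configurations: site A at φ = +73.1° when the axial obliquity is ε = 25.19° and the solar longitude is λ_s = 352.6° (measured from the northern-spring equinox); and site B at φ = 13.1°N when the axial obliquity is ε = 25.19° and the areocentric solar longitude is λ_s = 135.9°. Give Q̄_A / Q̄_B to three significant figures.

— Configuration A (φ=+73.1°):
Solar declination: sin δ = sin ε · sin λ_s = sin 25.19° × sin 352.6° = -0.05482, so δ = -3.142°.
cos H₀ = −tan(+73.1°) tan(-3.142°) = 0.1807, H₀ = 1.3891 rad.
Bracket: H₀ sin φ sin δ + cos φ cos δ sin H₀ = 1.3891×0.95681×-0.05482 + 0.29070×0.99850×0.98354 = -0.072862 + 0.285486 = 0.212624.
Q̄ = (S₀/π) × [bracket] = (589/π) × 0.212624 = 39.864 W/m².
— Configuration B (φ=+13.1°):
sin δ = sin 25.19° × sin 135.9° = 0.29620, so δ = +17.229°.
cos H₀ = −tan(+13.1°) tan(+17.229°) = -0.0722, H₀ = 1.6430 rad.
Bracket: H₀ sin φ sin δ + cos φ cos δ sin H₀ = 1.6430×0.22665×0.29620 + 0.97398×0.95513×0.99739 = 0.110301 + 0.927849 = 1.038150.
Q̄ = (S₀/π) × [bracket] = (589/π) × 1.038150 = 194.64 W/m².
Ratio Q̄_A / Q̄_B = 39.864 / 194.64 = 0.2048.

Q̄_A / Q̄_B ≈ 0.205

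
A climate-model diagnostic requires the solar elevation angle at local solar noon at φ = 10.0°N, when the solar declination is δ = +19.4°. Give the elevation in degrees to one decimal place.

80.6°

At local noon the hour angle is zero, so the zenith angle equals |φ − δ| = |+10.0° − (+19.400°)| = 9.400°.
Elevation = 90° − 9.400° = 80.6°.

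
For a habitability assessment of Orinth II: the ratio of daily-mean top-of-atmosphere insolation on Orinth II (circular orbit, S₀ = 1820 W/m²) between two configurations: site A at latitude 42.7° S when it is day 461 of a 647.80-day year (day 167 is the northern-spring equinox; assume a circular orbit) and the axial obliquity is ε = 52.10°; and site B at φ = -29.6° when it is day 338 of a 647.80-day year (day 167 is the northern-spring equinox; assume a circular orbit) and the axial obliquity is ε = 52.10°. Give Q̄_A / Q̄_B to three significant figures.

— Configuration A (φ=-42.7°):
Solar longitude: λ_s = 360° × (461 − 167)/647.80 = 163.384°.
sin δ = sin 52.10° × sin 163.384° = 0.22565, so δ = +13.041°.
cos H₀ = −tan(-42.7°) tan(+13.041°) = 0.2137, H₀ = 1.3554 rad.
Bracket: H₀ sin φ sin δ + cos φ cos δ sin H₀ = 1.3554×-0.67816×0.22565 + 0.73491×0.97421×0.97689 = -0.207413 + 0.699411 = 0.491998.
Q̄ = (S₀/π) × [bracket] = (1820/π) × 0.491998 = 285.03 W/m².
— Configuration B (φ=-29.6°):
Solar longitude: λ_s = 360° × (338 − 167)/647.80 = 95.029°.
sin δ = sin 52.10° × sin 95.029° = 0.78605, so δ = +51.818°.
cos H₀ = −tan(-29.6°) tan(+51.818°) = 0.7224, H₀ = 0.7636 rad.
Bracket: H₀ sin φ sin δ + cos φ cos δ sin H₀ = 0.7636×-0.49394×0.78605 + 0.86949×0.61817×0.69152 = -0.296477 + 0.371687 = 0.075210.
Q̄ = (S₀/π) × [bracket] = (1820/π) × 0.075210 = 43.571 W/m².
Ratio Q̄_A / Q̄_B = 285.03 / 43.571 = 6.542.

Q̄_A / Q̄_B ≈ 6.54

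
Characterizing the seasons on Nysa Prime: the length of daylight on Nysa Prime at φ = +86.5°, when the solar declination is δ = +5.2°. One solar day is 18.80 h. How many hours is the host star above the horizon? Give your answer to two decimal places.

18.80 h

Sunrise equation: cos H₀ = −tan φ · tan δ = -1.4880 ≤ −1, so the host star never sets (polar day) and H₀ = π.
Daylight = 2H₀/(2π) × 18.80 h = (3.1416/π) × 18.80 = 18.80 h.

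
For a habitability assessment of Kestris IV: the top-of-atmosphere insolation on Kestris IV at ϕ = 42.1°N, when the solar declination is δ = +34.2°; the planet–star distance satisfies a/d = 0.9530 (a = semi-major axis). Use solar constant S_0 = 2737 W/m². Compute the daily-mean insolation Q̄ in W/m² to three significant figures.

cos h₀ = −tan(+42.1°) tan(+34.200°) = -0.6141, h₀ = 2.2320 rad.
Bracket: h₀ sin ϕ sin δ + cos ϕ cos δ sin h₀ = 2.2320×0.67043×0.56208 + 0.74198×0.82708×0.78926 = 0.841096 + 0.484351 = 1.325447.
Inverse-square distance factor (a/d)² = 0.9530² = 0.908209.
Q̄ = (S_0/π) × 0.908209 × [bracket] = (2737/π) × 0.908209 × 1.325447 = 1049 W/m².

Q̄ ≈ 1.05e+03 W/m²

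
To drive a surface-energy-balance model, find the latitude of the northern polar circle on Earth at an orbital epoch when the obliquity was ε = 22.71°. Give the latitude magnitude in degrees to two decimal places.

67.29°

The polar circle is the lowest latitude that experiences at least one full rotation of continuous daylight at the northern-summer solstice; it lies at |ϕ| = 90° − ε = 90° − 22.71° = 67.29°.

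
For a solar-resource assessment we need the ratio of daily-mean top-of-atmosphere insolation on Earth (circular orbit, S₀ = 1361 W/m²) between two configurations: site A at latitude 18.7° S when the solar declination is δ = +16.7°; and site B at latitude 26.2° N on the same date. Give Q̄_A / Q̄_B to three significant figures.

— Configuration A (φ=-18.7°):
cos H₀ = −tan(-18.7°) tan(+16.700°) = 0.1015, H₀ = 1.4691 rad.
Bracket: H₀ sin φ sin δ + cos φ cos δ sin H₀ = 1.4691×-0.32061×0.28736 + 0.94721×0.95782×0.99483 = -0.135349 + 0.902566 = 0.767217.
Q̄ = (S₀/π) × [bracket] = (1361/π) × 0.767217 = 332.37 W/m².
— Configuration B (φ=+26.2°):
cos H₀ = −tan(+26.2°) tan(+16.700°) = -0.1476, H₀ = 1.7190 rad.
Bracket: H₀ sin φ sin δ + cos φ cos δ sin H₀ = 1.7190×0.44151×0.28736 + 0.89726×0.95782×0.98904 = 0.218094 + 0.849994 = 1.068088.
Q̄ = (S₀/π) × [bracket] = (1361/π) × 1.068088 = 462.72 W/m².
Ratio Q̄_A / Q̄_B = 332.37 / 462.72 = 0.7183.

Q̄_A / Q̄_B ≈ 0.718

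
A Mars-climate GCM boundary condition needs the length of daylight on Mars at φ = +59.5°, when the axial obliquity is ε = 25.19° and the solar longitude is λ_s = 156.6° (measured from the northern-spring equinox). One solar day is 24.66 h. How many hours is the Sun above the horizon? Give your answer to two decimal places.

Solar declination: sin δ = sin ε · sin λ_s = sin 25.19° × sin 156.6° = 0.16903, so δ = +9.732°.
cos H₀ = −tan φ · tan δ = −tan(+59.5°) × tan(+9.732°) = -0.2912, so H₀ = 1.8662 rad = 106.93°.
Daylight = 2H₀/(2π) × 24.66 h = (1.8662/π) × 24.66 = 14.65 h.

14.65 h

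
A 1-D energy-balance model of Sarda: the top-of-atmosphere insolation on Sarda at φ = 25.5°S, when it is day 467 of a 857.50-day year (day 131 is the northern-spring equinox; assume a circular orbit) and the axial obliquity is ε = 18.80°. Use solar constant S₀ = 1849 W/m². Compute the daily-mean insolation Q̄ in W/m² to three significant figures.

Solar longitude: λ_s = 360° × (467 − 131)/857.50 = 141.061°.
sin δ = sin 18.80° × sin 141.061° = 0.20254, so δ = +11.686°.
cos H₀ = −tan(-25.5°) tan(+11.686°) = 0.0987, H₀ = 1.4720 rad.
Bracket: H₀ sin φ sin δ + cos φ cos δ sin H₀ = 1.4720×-0.43051×0.20254 + 0.90259×0.97927×0.99512 = -0.128352 + 0.879566 = 0.751214.
Q̄ = (S₀/π) × [bracket] = (1849/π) × 0.751214 = 442.1 W/m².

Q̄ ≈ 442 W/m²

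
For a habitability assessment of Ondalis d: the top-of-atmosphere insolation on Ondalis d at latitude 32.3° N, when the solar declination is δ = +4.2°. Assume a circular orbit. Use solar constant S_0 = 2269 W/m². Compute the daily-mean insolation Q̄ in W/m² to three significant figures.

Q̄ ≈ 654 W/m²

cos h₀ = −tan(+32.3°) tan(+4.200°) = -0.0464, h₀ = 1.6172 rad.
Bracket: h₀ sin ϕ sin δ + cos ϕ cos δ sin h₀ = 1.6172×0.53435×0.07324 + 0.84526×0.99731×0.99892 = 0.063290 + 0.842076 = 0.905366.
Q̄ = (S_0/π) × [bracket] = (2269/π) × 0.905366 = 653.9 W/m².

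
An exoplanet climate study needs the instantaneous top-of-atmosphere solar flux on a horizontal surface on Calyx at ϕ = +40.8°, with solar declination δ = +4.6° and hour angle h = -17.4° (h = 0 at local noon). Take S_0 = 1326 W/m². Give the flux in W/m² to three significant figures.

cos θ_z = sin ϕ sin δ + cos ϕ cos δ cos h = 0.052404 + 0.720028 = 0.772432.
Flux = S_0 · cos θ_z = 1326 × 0.772432 = 1024 W/m².

1.02e+03 W/m²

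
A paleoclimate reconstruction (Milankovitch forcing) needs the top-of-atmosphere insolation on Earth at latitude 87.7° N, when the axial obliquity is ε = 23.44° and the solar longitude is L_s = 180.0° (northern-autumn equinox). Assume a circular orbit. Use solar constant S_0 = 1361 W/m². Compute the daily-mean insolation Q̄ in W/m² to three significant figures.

Q̄ ≈ 17.4 W/m²

Solar declination: sin δ = sin ε · sin L_s = sin 23.44° × sin 180.0° = 0.00000, so δ = +0.000°.
cos h₀ = −tan(+87.7°) tan(+0.000°) = -0.0000, h₀ = 1.5708 rad.
Bracket: h₀ sin ϕ sin δ + cos ϕ cos δ sin h₀ = 1.5708×0.99919×0.00000 + 0.04013×1.00000×1.00000 = 0.000000 + 0.040130 = 0.040130.
Q̄ = (S_0/π) × [bracket] = (1361/π) × 0.040130 = 17.39 W/m².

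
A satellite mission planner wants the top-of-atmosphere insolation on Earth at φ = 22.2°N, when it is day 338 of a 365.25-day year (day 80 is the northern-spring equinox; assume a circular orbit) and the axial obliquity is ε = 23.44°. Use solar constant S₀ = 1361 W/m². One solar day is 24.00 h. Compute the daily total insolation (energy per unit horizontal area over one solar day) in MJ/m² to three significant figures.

24.0 MJ/m²

Solar longitude: λ_s = 360° × (338 − 80)/365.25 = 254.292°.
sin δ = sin 23.44° × sin 254.292° = -0.38293, so δ = -22.515°.
cos H₀ = −tan(+22.2°) tan(-22.515°) = 0.1692, H₀ = 1.4008 rad.
Bracket: H₀ sin φ sin δ + cos φ cos δ sin H₀ = 1.4008×0.37784×-0.38293 + 0.92587×0.92378×0.98559 = -0.202677 + 0.842975 = 0.640298.
Q̄ = (S₀/π) × [bracket] = (1361/π) × 0.640298 = 277.39 W/m².
Daily total = Q̄ × 24.00 h × 3600 s/h = 277.39 × 24.00 × 3600 / 10⁶ = 23.97 MJ/m².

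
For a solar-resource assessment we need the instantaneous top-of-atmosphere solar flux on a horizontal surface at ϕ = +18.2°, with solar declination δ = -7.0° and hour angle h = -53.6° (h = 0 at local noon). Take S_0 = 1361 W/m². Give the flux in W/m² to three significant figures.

710 W/m²

cos θ_z = sin ϕ sin δ + cos ϕ cos δ cos h = -0.038064 + 0.559529 = 0.521465.
Flux = S_0 · cos θ_z = 1361 × 0.521465 = 709.7 W/m².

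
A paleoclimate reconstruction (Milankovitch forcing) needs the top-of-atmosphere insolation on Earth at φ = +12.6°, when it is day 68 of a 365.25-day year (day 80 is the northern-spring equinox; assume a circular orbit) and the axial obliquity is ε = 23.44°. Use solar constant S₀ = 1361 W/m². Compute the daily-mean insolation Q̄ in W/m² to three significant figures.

Solar longitude: λ_s = 360° × (68 − 80)/365.25 = -11.828°, i.e. -11.828° + 360° = 348.172°.
sin δ = sin 23.44° × sin 348.172° = -0.08153, so δ = -4.677°.
cos H₀ = −tan(+12.6°) tan(-4.677°) = 0.0183, H₀ = 1.5525 rad.
Bracket: H₀ sin φ sin δ + cos φ cos δ sin H₀ = 1.5525×0.21814×-0.08153 + 0.97592×0.99667×0.99983 = -0.027611 + 0.972505 = 0.944894.
Q̄ = (S₀/π) × [bracket] = (1361/π) × 0.944894 = 409.3 W/m².

Q̄ ≈ 409 W/m²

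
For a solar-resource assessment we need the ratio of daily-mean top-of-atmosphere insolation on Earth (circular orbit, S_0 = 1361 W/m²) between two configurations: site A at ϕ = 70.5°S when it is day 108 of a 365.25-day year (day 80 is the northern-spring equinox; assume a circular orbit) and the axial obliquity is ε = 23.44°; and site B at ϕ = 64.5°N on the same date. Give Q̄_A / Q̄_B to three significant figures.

Q̄_A / Q̄_B ≈ 0.143

— Configuration A (ϕ=-70.5°):
Solar longitude: L_s = 360° × (108 − 80)/365.25 = 27.598°.
sin δ = sin 23.44° × sin 27.598° = 0.18428, so δ = +10.619°.
cos h₀ = −tan(-70.5°) tan(+10.619°) = 0.5295, h₀ = 1.0128 rad.
Bracket: h₀ sin ϕ sin δ + cos ϕ cos δ sin h₀ = 1.0128×-0.94264×0.18428 + 0.33381×0.98287×0.84834 = -0.175933 + 0.278333 = 0.102400.
Q̄ = (S_0/π) × [bracket] = (1361/π) × 0.102400 = 44.362 W/m².
— Configuration B (ϕ=+64.5°):
cos h₀ = −tan(+64.5°) tan(+10.619°) = -0.3931, h₀ = 1.9748 rad.
Bracket: h₀ sin ϕ sin δ + cos ϕ cos δ sin h₀ = 1.9748×0.90259×0.18428 + 0.43051×0.98287×0.91950 = 0.328467 + 0.389073 = 0.717540.
Q̄ = (S_0/π) × [bracket] = (1361/π) × 0.717540 = 310.85 W/m².
Ratio Q̄_A / Q̄_B = 44.362 / 310.85 = 0.1427.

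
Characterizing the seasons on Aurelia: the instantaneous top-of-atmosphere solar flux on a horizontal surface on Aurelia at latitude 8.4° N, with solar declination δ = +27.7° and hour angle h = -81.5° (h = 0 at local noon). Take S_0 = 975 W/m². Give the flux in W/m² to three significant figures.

cos θ_z = sin ϕ sin δ + cos ϕ cos δ cos h = 0.067906 + 0.129466 = 0.197372.
Flux = S_0 · cos θ_z = 975 × 0.197372 = 192.4 W/m².

192 W/m²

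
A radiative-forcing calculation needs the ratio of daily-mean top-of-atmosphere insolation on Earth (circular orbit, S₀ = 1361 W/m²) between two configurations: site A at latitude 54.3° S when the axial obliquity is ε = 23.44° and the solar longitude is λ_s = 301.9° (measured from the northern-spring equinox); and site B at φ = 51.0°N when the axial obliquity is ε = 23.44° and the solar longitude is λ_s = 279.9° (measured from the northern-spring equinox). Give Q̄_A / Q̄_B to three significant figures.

Q̄_A / Q̄_B ≈ 5.75

— Configuration A (φ=-54.3°):
Solar declination: sin δ = sin ε · sin λ_s = sin 23.44° × sin 301.9° = -0.33771, so δ = -19.737°.
cos H₀ = −tan(-54.3°) tan(-19.737°) = -0.4993, H₀ = 2.0936 rad.
Bracket: H₀ sin φ sin δ + cos φ cos δ sin H₀ = 2.0936×-0.81208×-0.33771 + 0.58354×0.94125×0.86642 = 0.574165 + 0.475887 = 1.050052.
Q̄ = (S₀/π) × [bracket] = (1361/π) × 1.050052 = 454.90 W/m².
— Configuration B (φ=+51.0°):
Solar declination: sin δ = sin ε · sin λ_s = sin 23.44° × sin 279.9° = -0.39187, so δ = -23.071°.
cos H₀ = −tan(+51.0°) tan(-23.071°) = 0.5260, H₀ = 1.0169 rad.
Bracket: H₀ sin φ sin δ + cos φ cos δ sin H₀ = 1.0169×0.77715×-0.39187 + 0.62932×0.92002×0.85050 = -0.309689 + 0.492428 = 0.182739.
Q̄ = (S₀/π) × [bracket] = (1361/π) × 0.182739 = 79.166 W/m².
Ratio Q̄_A / Q̄_B = 454.90 / 79.166 = 5.746.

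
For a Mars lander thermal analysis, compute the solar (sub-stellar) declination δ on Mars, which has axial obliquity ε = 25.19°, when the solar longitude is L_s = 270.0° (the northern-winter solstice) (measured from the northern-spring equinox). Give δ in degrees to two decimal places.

δ = -25.19°

sin δ = sin ε · sin L_s = sin 25.19° × sin 270.0° = -0.425621.
δ = arcsin(-0.425621) = -25.19°.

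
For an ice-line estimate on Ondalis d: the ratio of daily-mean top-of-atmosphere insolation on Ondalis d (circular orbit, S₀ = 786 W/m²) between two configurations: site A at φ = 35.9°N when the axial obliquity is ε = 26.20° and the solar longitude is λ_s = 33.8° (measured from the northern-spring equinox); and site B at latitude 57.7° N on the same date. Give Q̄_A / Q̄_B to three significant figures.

— Configuration A (φ=+35.9°):
Solar declination: sin δ = sin ε · sin λ_s = sin 26.20° × sin 33.8° = 0.24561, so δ = +14.218°.
cos H₀ = −tan(+35.9°) tan(+14.218°) = -0.1834, H₀ = 1.7552 rad.
Bracket: H₀ sin φ sin δ + cos φ cos δ sin H₀ = 1.7552×0.58637×0.24561 + 0.81004×0.96937×0.98304 = 0.252781 + 0.771911 = 1.024692.
Q̄ = (S₀/π) × [bracket] = (786/π) × 1.024692 = 256.37 W/m².
— Configuration B (φ=+57.7°):
cos H₀ = −tan(+57.7°) tan(+14.218°) = -0.4008, H₀ = 1.9832 rad.
Bracket: H₀ sin φ sin δ + cos φ cos δ sin H₀ = 1.9832×0.84526×0.24561 + 0.53435×0.96937×0.91617 = 0.411721 + 0.474560 = 0.886281.
Q̄ = (S₀/π) × [bracket] = (786/π) × 0.886281 = 221.74 W/m².
Ratio Q̄_A / Q̄_B = 256.37 / 221.74 = 1.156.

Q̄_A / Q̄_B ≈ 1.16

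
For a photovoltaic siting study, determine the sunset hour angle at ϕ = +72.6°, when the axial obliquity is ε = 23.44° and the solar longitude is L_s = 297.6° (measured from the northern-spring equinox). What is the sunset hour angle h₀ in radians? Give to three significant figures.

h₀ = 0.00 rad

Solar declination: sin δ = sin ε · sin L_s = sin 23.44° × sin 297.6° = -0.35252, so δ = -20.642°.
cos h₀ = −tan ϕ · tan δ = 1.2021 ≥ 1, so the Sun never rises (polar night) and h₀ = 0.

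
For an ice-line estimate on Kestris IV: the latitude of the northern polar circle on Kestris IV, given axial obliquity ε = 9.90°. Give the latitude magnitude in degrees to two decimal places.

80.10°

The polar circle is the lowest latitude that experiences at least one full rotation of continuous daylight at the northern-summer solstice; it lies at |φ| = 90° − ε = 90° − 9.90° = 80.10°.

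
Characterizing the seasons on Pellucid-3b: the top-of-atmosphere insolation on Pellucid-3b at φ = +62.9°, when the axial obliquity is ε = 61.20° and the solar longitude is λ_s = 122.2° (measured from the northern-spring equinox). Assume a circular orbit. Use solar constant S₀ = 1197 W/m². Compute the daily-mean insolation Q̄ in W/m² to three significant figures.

Q̄ ≈ 790 W/m²

Solar declination: sin δ = sin ε · sin λ_s = sin 61.20° × sin 122.2° = 0.74152, so δ = +47.861°.
cos H₀ = −tan(+62.9°) tan(+47.861°) = -2.1598 ≤ −1 ⇒ polar day, H₀ = π.
Bracket: H₀ sin φ sin δ + cos φ cos δ sin H₀ = 3.1416×0.89021×0.74152 + 0.45554×0.67093×0.00000 = 2.073797 + 0.000000 = 2.073797.
Q̄ = (S₀/π) × [bracket] = (1197/π) × 2.073797 = 790.2 W/m².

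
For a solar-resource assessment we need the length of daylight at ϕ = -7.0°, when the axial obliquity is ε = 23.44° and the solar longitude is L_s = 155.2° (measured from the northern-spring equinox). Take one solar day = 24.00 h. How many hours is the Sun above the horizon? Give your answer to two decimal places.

11.84 h

Solar declination: sin δ = sin ε · sin L_s = sin 23.44° × sin 155.2° = 0.16685, so δ = +9.605°.
cos h₀ = −tan ϕ · tan δ = −tan(-7.0°) × tan(+9.605°) = 0.0208, so h₀ = 1.5500 rad = 88.81°.
Daylight = 2h₀/(2π) × 24.00 h = (1.5500/π) × 24.00 = 11.84 h.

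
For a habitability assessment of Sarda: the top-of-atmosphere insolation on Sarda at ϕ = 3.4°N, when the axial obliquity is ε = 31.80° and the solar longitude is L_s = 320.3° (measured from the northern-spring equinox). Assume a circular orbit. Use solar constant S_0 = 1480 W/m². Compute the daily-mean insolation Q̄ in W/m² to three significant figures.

Q̄ ≈ 428 W/m²

Solar declination: sin δ = sin ε · sin L_s = sin 31.80° × sin 320.3° = -0.33660, so δ = -19.670°.
cos h₀ = −tan(+3.4°) tan(-19.670°) = 0.0212, h₀ = 1.5496 rad.
Bracket: h₀ sin ϕ sin δ + cos ϕ cos δ sin h₀ = 1.5496×0.05931×-0.33660 + 0.99824×0.94165×0.99977 = -0.030936 + 0.939776 = 0.908840.
Q̄ = (S_0/π) × [bracket] = (1480/π) × 0.908840 = 428.2 W/m².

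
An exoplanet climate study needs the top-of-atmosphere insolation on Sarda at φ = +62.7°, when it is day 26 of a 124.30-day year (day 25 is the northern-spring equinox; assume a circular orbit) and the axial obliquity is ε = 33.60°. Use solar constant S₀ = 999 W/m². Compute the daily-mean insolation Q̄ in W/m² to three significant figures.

Q̄ ≈ 158 W/m²

Solar longitude: λ_s = 360° × (26 − 25)/124.30 = 2.896°.
sin δ = sin 33.60° × sin 2.896° = 0.02796, so δ = +1.602°.
cos H₀ = −tan(+62.7°) tan(+1.602°) = -0.0542, H₀ = 1.6250 rad.
Bracket: H₀ sin φ sin δ + cos φ cos δ sin H₀ = 1.6250×0.88862×0.02796 + 0.45865×0.99961×0.99853 = 0.040374 + 0.457797 = 0.498171.
Q̄ = (S₀/π) × [bracket] = (999/π) × 0.498171 = 158.4 W/m².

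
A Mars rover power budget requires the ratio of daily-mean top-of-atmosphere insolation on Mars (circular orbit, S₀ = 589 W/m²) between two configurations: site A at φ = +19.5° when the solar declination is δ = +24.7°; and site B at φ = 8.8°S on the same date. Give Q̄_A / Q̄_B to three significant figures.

— Configuration A (φ=+19.5°):
cos H₀ = −tan(+19.5°) tan(+24.700°) = -0.1629, H₀ = 1.7344 rad.
Bracket: H₀ sin φ sin δ + cos φ cos δ sin H₀ = 1.7344×0.33381×0.41787 + 0.94264×0.90851×0.98665 = 0.241930 + 0.844965 = 1.086895.
Q̄ = (S₀/π) × [bracket] = (589/π) × 1.086895 = 203.78 W/m².
— Configuration B (φ=-8.8°):
cos H₀ = −tan(-8.8°) tan(+24.700°) = 0.0712, H₀ = 1.4995 rad.
Bracket: H₀ sin φ sin δ + cos φ cos δ sin H₀ = 1.4995×-0.15299×0.41787 + 0.98823×0.90851×0.99746 = -0.095863 + 0.895536 = 0.799673.
Q̄ = (S₀/π) × [bracket] = (589/π) × 0.799673 = 149.93 W/m².
Ratio Q̄_A / Q̄_B = 203.78 / 149.93 = 1.359.

Q̄_A / Q̄_B ≈ 1.36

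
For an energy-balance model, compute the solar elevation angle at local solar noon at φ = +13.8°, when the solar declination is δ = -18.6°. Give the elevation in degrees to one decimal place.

57.6°

At local noon the hour angle is zero, so the zenith angle equals |φ − δ| = |+13.8° − (-18.600°)| = 32.400°.
Elevation = 90° − 32.400° = 57.6°.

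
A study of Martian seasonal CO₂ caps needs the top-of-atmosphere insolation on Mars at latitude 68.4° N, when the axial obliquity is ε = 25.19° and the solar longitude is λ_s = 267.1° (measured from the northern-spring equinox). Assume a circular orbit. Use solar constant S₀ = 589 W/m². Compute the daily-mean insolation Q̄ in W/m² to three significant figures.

Q̄ ≈ 0.00 W/m²

Solar declination: sin δ = sin ε · sin λ_s = sin 25.19° × sin 267.1° = -0.42508, so δ = -25.155°.
cos H₀ = −tan(+68.4°) tan(-25.155°) = 1.1861 ≥ 1 ⇒ polar night, H₀ = 0 and Q̄ = 0.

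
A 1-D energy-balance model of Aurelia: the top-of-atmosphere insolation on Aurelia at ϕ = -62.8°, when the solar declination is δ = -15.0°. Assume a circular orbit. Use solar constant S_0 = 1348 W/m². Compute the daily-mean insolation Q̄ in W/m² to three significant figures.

Q̄ ≈ 371 W/m²

cos h₀ = −tan(-62.8°) tan(-15.000°) = -0.5214, h₀ = 2.1193 rad.
Bracket: h₀ sin ϕ sin δ + cos ϕ cos δ sin h₀ = 2.1193×-0.88942×-0.25882 + 0.45710×0.96593×0.85333 = 0.487862 + 0.376768 = 0.864630.
Q̄ = (S_0/π) × [bracket] = (1348/π) × 0.864630 = 371.0 W/m².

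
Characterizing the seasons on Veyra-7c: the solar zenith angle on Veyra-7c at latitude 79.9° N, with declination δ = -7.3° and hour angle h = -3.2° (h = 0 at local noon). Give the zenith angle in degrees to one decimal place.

θ_z = 87.2°

cos θ_z = sin ϕ sin δ + cos ϕ cos δ cos h = -0.125096 + 0.173674 = 0.048578.
θ_z = arccos(0.048578) = 87.2°.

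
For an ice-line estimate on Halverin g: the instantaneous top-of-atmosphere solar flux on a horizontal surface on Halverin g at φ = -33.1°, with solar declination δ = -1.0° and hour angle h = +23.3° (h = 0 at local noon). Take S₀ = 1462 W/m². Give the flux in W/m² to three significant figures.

1.14e+03 W/m²

cos θ_z = sin φ sin δ + cos φ cos δ cos h = 0.009531 + 0.769283 = 0.778814.
Flux = S₀ · cos θ_z = 1462 × 0.778814 = 1139 W/m².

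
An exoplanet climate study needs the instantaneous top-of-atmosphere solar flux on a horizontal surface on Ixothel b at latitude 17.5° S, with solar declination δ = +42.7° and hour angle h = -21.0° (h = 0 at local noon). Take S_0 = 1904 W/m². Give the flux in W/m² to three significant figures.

cos θ_z = sin ϕ sin δ + cos ϕ cos δ cos h = -0.203927 + 0.654347 = 0.450420.
Flux = S_0 · cos θ_z = 1904 × 0.450420 = 857.6 W/m².

858 W/m²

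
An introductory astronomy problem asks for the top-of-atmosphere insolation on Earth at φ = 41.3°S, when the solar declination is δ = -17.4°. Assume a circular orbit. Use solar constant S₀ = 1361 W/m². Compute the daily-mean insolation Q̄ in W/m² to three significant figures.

Q̄ ≈ 457 W/m²

cos H₀ = −tan(-41.3°) tan(-17.400°) = -0.2753, H₀ = 1.8497 rad.
Bracket: H₀ sin φ sin δ + cos φ cos δ sin H₀ = 1.8497×-0.66000×-0.29904 + 0.75126×0.95424×0.96135 = 0.365069 + 0.689175 = 1.054244.
Q̄ = (S₀/π) × [bracket] = (1361/π) × 1.054244 = 456.7 W/m².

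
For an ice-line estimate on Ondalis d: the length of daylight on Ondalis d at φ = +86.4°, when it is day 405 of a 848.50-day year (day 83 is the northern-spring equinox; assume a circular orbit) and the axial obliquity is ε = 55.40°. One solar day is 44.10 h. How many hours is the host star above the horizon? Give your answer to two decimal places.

44.10 h

Solar longitude: λ_s = 360° × (405 − 83)/848.50 = 136.618°.
sin δ = sin 55.40° × sin 136.618° = 0.56538, so δ = +34.429°.
Sunrise equation: cos H₀ = −tan φ · tan δ = -10.8950 ≤ −1, so the host star never sets (polar day) and H₀ = π.
Daylight = 2H₀/(2π) × 44.10 h = (3.1416/π) × 44.10 = 44.10 h.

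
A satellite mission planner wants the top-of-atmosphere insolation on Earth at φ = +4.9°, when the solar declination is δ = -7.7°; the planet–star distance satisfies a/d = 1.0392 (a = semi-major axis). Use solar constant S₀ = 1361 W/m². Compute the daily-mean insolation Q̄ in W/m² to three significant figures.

cos H₀ = −tan(+4.9°) tan(-7.700°) = 0.0116, H₀ = 1.5592 rad.
Bracket: H₀ sin φ sin δ + cos φ cos δ sin H₀ = 1.5592×0.08542×-0.13399 + 0.99635×0.99098×0.99993 = -0.017846 + 0.987294 = 0.969448.
Inverse-square distance factor (a/d)² = 1.0392² = 1.079937.
Q̄ = (S₀/π) × 1.079937 × [bracket] = (1361/π) × 1.079937 × 0.969448 = 453.6 W/m².

Q̄ ≈ 454 W/m²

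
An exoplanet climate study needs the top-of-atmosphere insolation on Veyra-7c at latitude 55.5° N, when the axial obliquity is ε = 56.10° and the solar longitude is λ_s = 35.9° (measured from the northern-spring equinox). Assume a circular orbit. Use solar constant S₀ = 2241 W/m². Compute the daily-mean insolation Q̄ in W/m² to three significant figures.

Solar declination: sin δ = sin ε · sin λ_s = sin 56.10° × sin 35.9° = 0.48670, so δ = +29.124°.
cos H₀ = −tan(+55.5°) tan(+29.124°) = -0.8106, H₀ = 2.5160 rad.
Bracket: H₀ sin φ sin δ + cos φ cos δ sin H₀ = 2.5160×0.82413×0.48670 + 0.56641×0.87357×0.58555 = 1.009178 + 0.289729 = 1.298907.
Q̄ = (S₀/π) × [bracket] = (2241/π) × 1.298907 = 926.6 W/m².

Q̄ ≈ 927 W/m²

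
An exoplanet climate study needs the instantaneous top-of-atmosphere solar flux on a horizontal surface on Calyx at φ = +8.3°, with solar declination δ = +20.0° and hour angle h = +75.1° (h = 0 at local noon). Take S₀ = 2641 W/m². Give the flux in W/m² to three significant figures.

cos θ_z = sin φ sin δ + cos φ cos δ cos h = 0.049373 + 0.239095 = 0.288468.
Flux = S₀ · cos θ_z = 2641 × 0.288468 = 761.8 W/m².

762 W/m²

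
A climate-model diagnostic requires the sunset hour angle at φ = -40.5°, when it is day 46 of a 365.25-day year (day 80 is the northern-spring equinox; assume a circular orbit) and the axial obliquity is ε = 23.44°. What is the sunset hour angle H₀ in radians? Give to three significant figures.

Solar longitude: λ_s = 360° × (46 − 80)/365.25 = -33.511°, i.e. -33.511° + 360° = 326.489°.
sin δ = sin 23.44° × sin 326.489° = -0.21962, so δ = -12.687°.
cos H₀ = −tan φ · tan δ = −tan(-40.5°) × tan(-12.687°) = -0.1923, so H₀ = 1.7643 rad = 101.09°.

H₀ = 1.76 rad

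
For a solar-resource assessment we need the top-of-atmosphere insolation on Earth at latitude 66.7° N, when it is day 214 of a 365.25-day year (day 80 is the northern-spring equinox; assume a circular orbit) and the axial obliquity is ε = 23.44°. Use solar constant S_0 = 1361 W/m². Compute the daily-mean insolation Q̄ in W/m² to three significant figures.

Q̄ ≈ 393 W/m²

Solar longitude: L_s = 360° × (214 − 80)/365.25 = 132.074°.
sin δ = sin 23.44° × sin 132.074° = 0.29527, so δ = +17.174°.
cos h₀ = −tan(+66.7°) tan(+17.174°) = -0.7176, h₀ = 2.3712 rad.
Bracket: h₀ sin ϕ sin δ + cos ϕ cos δ sin h₀ = 2.3712×0.91845×0.29527 + 0.39555×0.95541×0.69645 = 0.643047 + 0.263197 = 0.906244.
Q̄ = (S_0/π) × [bracket] = (1361/π) × 0.906244 = 392.6 W/m².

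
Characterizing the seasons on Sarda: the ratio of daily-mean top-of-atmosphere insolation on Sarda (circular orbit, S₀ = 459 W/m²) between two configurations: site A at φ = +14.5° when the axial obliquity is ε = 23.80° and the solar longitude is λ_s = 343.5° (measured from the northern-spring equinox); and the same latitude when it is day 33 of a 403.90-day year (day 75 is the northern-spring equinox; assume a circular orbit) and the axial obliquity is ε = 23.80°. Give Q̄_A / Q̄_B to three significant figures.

Q̄_A / Q̄_B ≈ 1.09

— Configuration A (φ=+14.5°):
Solar declination: sin δ = sin ε · sin λ_s = sin 23.80° × sin 343.5° = -0.11461, so δ = -6.581°.
cos H₀ = −tan(+14.5°) tan(-6.581°) = 0.0298, H₀ = 1.5410 rad.
Bracket: H₀ sin φ sin δ + cos φ cos δ sin H₀ = 1.5410×0.25038×-0.11461 + 0.96815×0.99341×0.99955 = -0.044221 + 0.961337 = 0.917116.
Q̄ = (S₀/π) × [bracket] = (459/π) × 0.917116 = 133.99 W/m².
— Configuration B (φ=+14.5°):
Solar longitude: λ_s = 360° × (33 − 75)/403.90 = -37.435°, i.e. -37.435° + 360° = 322.565°.
sin δ = sin 23.80° × sin 322.565° = -0.24530, so δ = -14.200°.
cos H₀ = −tan(+14.5°) tan(-14.200°) = 0.0654, H₀ = 1.5053 rad.
Bracket: H₀ sin φ sin δ + cos φ cos δ sin H₀ = 1.5053×0.25038×-0.24530 + 0.96815×0.96945×0.99786 = -0.092453 + 0.936564 = 0.844111.
Q̄ = (S₀/π) × [bracket] = (459/π) × 0.844111 = 123.33 W/m².
Ratio Q̄_A / Q̄_B = 133.99 / 123.33 = 1.086.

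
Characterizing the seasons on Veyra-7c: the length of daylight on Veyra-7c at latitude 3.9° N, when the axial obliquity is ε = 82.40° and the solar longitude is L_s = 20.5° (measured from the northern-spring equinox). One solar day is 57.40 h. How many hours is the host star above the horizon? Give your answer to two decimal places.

Solar declination: sin δ = sin ε · sin L_s = sin 82.40° × sin 20.5° = 0.34713, so δ = +20.312°.
cos h₀ = −tan ϕ · tan δ = −tan(+3.9°) × tan(+20.312°) = -0.0252, so h₀ = 1.5960 rad = 91.45°.
Daylight = 2h₀/(2π) × 57.40 h = (1.5960/π) × 57.40 = 29.16 h.

29.16 h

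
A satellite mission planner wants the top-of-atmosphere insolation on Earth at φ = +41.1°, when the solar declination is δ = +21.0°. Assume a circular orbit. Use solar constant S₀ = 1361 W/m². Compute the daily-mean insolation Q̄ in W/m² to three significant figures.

Q̄ ≈ 482 W/m²

cos H₀ = −tan(+41.1°) tan(+21.000°) = -0.3349, H₀ = 1.9123 rad.
Bracket: H₀ sin φ sin δ + cos φ cos δ sin H₀ = 1.9123×0.65738×0.35837 + 0.75356×0.93358×0.94227 = 0.450510 + 0.662895 = 1.113405.
Q̄ = (S₀/π) × [bracket] = (1361/π) × 1.113405 = 482.3 W/m².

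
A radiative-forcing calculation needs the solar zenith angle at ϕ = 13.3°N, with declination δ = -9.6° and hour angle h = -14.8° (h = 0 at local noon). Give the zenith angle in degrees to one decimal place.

θ_z = 27.2°

cos θ_z = sin ϕ sin δ + cos ϕ cos δ cos h = -0.038365 + 0.927716 = 0.889351.
θ_z = arccos(0.889351) = 27.2°.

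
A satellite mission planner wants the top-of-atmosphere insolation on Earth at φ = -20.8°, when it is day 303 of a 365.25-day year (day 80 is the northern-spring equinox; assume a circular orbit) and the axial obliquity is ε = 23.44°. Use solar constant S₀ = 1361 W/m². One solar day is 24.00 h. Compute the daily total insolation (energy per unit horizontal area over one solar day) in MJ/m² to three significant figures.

39.3 MJ/m²

Solar longitude: λ_s = 360° × (303 − 80)/365.25 = 219.795°.
sin δ = sin 23.44° × sin 219.795° = -0.25460, so δ = -14.750°.
cos H₀ = −tan(-20.8°) tan(-14.750°) = -0.1000, H₀ = 1.6710 rad.
Bracket: H₀ sin φ sin δ + cos φ cos δ sin H₀ = 1.6710×-0.35511×-0.25460 + 0.93483×0.96705×0.99499 = 0.151077 + 0.899498 = 1.050575.
Q̄ = (S₀/π) × [bracket] = (1361/π) × 1.050575 = 455.13 W/m².
Daily total = Q̄ × 24.00 h × 3600 s/h = 455.13 × 24.00 × 3600 / 10⁶ = 39.32 MJ/m².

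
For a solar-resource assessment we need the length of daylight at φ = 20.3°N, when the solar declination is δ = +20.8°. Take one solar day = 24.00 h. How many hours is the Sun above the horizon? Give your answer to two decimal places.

cos H₀ = −tan φ · tan δ = −tan(+20.3°) × tan(+20.800°) = -0.1405, so H₀ = 1.7118 rad = 98.08°.
Daylight = 2H₀/(2π) × 24.00 h = (1.7118/π) × 24.00 = 13.08 h.

13.08 h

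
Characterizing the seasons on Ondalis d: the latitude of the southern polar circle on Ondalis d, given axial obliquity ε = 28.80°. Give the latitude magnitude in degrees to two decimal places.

61.20°

The polar circle is the lowest latitude that experiences at least one full rotation of continuous darkness at the northern-summer solstice; it lies at |ϕ| = 90° − ε = 90° − 28.80° = 61.20°.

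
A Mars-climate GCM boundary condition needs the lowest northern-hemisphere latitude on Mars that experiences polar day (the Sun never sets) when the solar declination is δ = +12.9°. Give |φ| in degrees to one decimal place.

Polar day requires cos H₀ = −tan φ tan δ ≤ −1, i.e. tan φ tan δ ≥ 1.
The boundary is |tan φ| · |tan δ| = 1, so |φ| = 90° − |δ| = 90° − 12.9° = 77.1° in the northern hemisphere.

|φ| = 77.1°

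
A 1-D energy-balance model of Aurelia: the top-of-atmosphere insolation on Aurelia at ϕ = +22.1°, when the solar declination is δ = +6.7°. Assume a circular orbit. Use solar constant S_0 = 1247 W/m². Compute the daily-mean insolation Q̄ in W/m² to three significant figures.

Q̄ ≈ 393 W/m²

cos h₀ = −tan(+22.1°) tan(+6.700°) = -0.0477, h₀ = 1.6185 rad.
Bracket: h₀ sin ϕ sin δ + cos ϕ cos δ sin h₀ = 1.6185×0.37622×0.11667 + 0.92653×0.99317×0.99886 = 0.071042 + 0.919153 = 0.990195.
Q̄ = (S_0/π) × [bracket] = (1247/π) × 0.990195 = 393.0 W/m².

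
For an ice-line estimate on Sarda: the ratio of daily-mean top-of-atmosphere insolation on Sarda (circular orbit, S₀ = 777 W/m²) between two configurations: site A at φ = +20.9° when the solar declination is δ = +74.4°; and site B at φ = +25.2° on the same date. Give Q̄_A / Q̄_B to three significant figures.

— Configuration A (φ=+20.9°):
cos H₀ = −tan(+20.9°) tan(+74.400°) = -1.3677 ≤ −1 ⇒ polar day, H₀ = π.
Bracket: H₀ sin φ sin δ + cos φ cos δ sin H₀ = 3.1416×0.35674×0.96316 + 0.93420×0.26892×0.00000 = 1.079447 + 0.000000 = 1.079447.
Q̄ = (S₀/π) × [bracket] = (777/π) × 1.079447 = 266.98 W/m².
— Configuration B (φ=+25.2°):
cos H₀ = −tan(+25.2°) tan(+74.400°) = -1.6854 ≤ −1 ⇒ polar day, H₀ = π.
Bracket: H₀ sin φ sin δ + cos φ cos δ sin H₀ = 3.1416×0.42578×0.96316 + 0.90483×0.26892×0.00000 = 1.288352 + 0.000000 = 1.288352.
Q̄ = (S₀/π) × [bracket] = (777/π) × 1.288352 = 318.64 W/m².
Ratio Q̄_A / Q̄_B = 266.98 / 318.64 = 0.8379.

Q̄_A / Q̄_B ≈ 0.838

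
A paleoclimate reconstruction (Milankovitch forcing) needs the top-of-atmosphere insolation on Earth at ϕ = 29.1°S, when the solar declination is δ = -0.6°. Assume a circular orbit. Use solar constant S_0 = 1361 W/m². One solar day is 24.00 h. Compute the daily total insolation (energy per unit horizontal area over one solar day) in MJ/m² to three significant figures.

33.0 MJ/m²

cos h₀ = −tan(-29.1°) tan(-0.600°) = -0.0058, h₀ = 1.5766 rad.
Bracket: h₀ sin ϕ sin δ + cos ϕ cos δ sin h₀ = 1.5766×-0.48634×-0.01047 + 0.87377×0.99995×0.99998 = 0.008028 + 0.873709 = 0.881737.
Q̄ = (S_0/π) × [bracket] = (1361/π) × 0.881737 = 381.99 W/m².
Daily total = Q̄ × 24.00 h × 3600 s/h = 381.99 × 24.00 × 3600 / 10⁶ = 33.00 MJ/m².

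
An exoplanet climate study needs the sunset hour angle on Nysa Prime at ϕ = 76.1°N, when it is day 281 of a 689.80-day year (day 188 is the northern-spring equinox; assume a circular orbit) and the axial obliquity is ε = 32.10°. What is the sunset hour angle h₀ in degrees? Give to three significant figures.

Solar longitude: L_s = 360° × (281 − 188)/689.80 = 48.536°.
sin δ = sin 32.10° × sin 48.536° = 0.39821, so δ = +23.467°.
Sunrise equation: cos h₀ = −tan ϕ · tan δ = -1.7542 ≤ −1, so the host star never sets (polar day) and h₀ = π.

h₀ = 180°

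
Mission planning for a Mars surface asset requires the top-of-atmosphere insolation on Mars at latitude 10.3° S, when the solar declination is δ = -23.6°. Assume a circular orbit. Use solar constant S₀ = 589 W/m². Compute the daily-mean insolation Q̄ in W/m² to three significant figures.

Q̄ ≈ 191 W/m²

cos H₀ = −tan(-10.3°) tan(-23.600°) = -0.0794, H₀ = 1.6503 rad.
Bracket: H₀ sin φ sin δ + cos φ cos δ sin H₀ = 1.6503×-0.17880×-0.40035 + 0.98389×0.91636×0.99684 = 0.118133 + 0.898748 = 1.016881.
Q̄ = (S₀/π) × [bracket] = (589/π) × 1.016881 = 190.6 W/m².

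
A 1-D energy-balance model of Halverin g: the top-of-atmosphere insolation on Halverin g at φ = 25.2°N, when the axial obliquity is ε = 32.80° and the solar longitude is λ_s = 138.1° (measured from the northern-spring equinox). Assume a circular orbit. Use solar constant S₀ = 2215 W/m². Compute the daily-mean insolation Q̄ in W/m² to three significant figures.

Solar declination: sin δ = sin ε · sin λ_s = sin 32.80° × sin 138.1° = 0.36177, so δ = +21.209°.
cos H₀ = −tan(+25.2°) tan(+21.209°) = -0.1826, H₀ = 1.7544 rad.
Bracket: H₀ sin φ sin δ + cos φ cos δ sin H₀ = 1.7544×0.42578×0.36177 + 0.90483×0.93227×0.98319 = 0.270238 + 0.829366 = 1.099604.
Q̄ = (S₀/π) × [bracket] = (2215/π) × 1.099604 = 775.3 W/m².

Q̄ ≈ 775 W/m²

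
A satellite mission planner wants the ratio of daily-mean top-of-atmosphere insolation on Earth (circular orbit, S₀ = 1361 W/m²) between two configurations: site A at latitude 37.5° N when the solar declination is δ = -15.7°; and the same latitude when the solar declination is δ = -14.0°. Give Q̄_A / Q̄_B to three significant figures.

— Configuration A (φ=+37.5°):
cos H₀ = −tan(+37.5°) tan(-15.700°) = 0.2157, H₀ = 1.3534 rad.
Bracket: H₀ sin φ sin δ + cos φ cos δ sin H₀ = 1.3534×0.60876×-0.27060 + 0.79335×0.96269×0.97646 = -0.222946 + 0.745771 = 0.522825.
Q̄ = (S₀/π) × [bracket] = (1361/π) × 0.522825 = 226.50 W/m².
— Configuration B (φ=+37.5°):
cos H₀ = −tan(+37.5°) tan(-14.000°) = 0.1913, H₀ = 1.3783 rad.
Bracket: H₀ sin φ sin δ + cos φ cos δ sin H₀ = 1.3783×0.60876×-0.24192 + 0.79335×0.97030×0.98153 = -0.202984 + 0.755570 = 0.552586.
Q̄ = (S₀/π) × [bracket] = (1361/π) × 0.552586 = 239.39 W/m².
Ratio Q̄_A / Q̄_B = 226.50 / 239.39 = 0.9462.

Q̄_A / Q̄_B ≈ 0.946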